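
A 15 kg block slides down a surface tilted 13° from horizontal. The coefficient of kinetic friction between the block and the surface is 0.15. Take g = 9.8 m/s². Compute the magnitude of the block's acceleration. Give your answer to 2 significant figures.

Resolving the weight along the incline: the component pulling the block down the slope is mg sin 13° = 15 × 9.8 × 0.2250 = 33.075 N, and the normal force is N = mg cos 13° = 15 × 9.8 × 0.9744 = 143.237 N.
Kinetic friction acts up the slope with magnitude f = μN = 0.15 × 143.237 = 21.486 N.
Net force along the incline is 33.075 − 21.486 = 11.589 N, so a = 11.589 / 15 = 0.7726 m/s².

0.77 m/s²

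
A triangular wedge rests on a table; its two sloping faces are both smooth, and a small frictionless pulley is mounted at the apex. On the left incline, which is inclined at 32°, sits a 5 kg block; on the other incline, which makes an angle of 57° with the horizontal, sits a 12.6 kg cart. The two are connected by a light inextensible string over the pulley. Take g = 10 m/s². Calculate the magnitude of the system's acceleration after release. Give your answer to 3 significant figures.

Resolve each weight along its own incline: the 5 kg mass has component 5 × 10 × sin 32° = 26.496 N down its slope, and the 12.6 kg mass has 12.6 × 10 × sin 57° = 105.672 N down its slope.
The 12.6 kg side's 105.672 N exceeds the other side's 26.496 N, so that mass slides down and the 5 kg mass slides up. Taking that direction as positive, Newton's second law for the whole system gives 105.672 − 26.496 = (5 + 12.6) a, so a = 79.176 / 17.6 = 4.4986 m/s².

4.50 m/s²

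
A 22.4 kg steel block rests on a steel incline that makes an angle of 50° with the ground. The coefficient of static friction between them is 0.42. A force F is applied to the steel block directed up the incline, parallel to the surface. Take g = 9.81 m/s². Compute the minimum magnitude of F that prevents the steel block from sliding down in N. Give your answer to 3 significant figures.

109 N

The normal force is N = mg cos 50° = 141.249 N. With F at its minimum the steel block is on the verge of sliding down, so static friction is at its maximum μ_s N = 0.42 × 141.249 = 59.325 N and acts up the slope.
Equilibrium along the incline: F + μ_s N = mg sin 50°, so F = 168.334 − 59.325 = 109.009 N.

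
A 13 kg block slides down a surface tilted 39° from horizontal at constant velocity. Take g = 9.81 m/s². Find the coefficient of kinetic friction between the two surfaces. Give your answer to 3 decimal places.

0.810

At constant velocity the net force along the incline is zero: mg sin 39° = μ mg cos 39°.
So μ = tan 39° = 0.6293 / 0.7771 = 0.8098.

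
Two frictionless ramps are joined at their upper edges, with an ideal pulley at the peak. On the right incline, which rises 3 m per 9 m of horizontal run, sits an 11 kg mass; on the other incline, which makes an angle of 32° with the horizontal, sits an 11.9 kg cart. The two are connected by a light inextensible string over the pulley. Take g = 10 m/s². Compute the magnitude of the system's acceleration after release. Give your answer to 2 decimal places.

Resolve each weight along its own incline: the 11 kg mass has component 11 × 10 × sin 18.43° = 34.785 N down its slope, and the 11.9 kg mass has 11.9 × 10 × sin 32° = 63.060 N down its slope.
The 11.9 kg side's 63.060 N exceeds the other side's 34.785 N, so that mass slides down and the 11 kg mass slides up. Taking that direction as positive, Newton's second law for the whole system gives 63.060 − 34.785 = (11 + 11.9) a, so a = 28.275 / 22.9 = 1.2347 m/s².

1.23 m/s²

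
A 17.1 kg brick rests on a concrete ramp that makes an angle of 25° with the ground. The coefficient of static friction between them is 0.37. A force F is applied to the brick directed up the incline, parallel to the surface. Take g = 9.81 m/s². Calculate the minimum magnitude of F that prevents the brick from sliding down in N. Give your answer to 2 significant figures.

The normal force is N = mg cos 25° = 152.034 N. With F at its minimum the brick is on the verge of sliding down, so static friction is at its maximum μ_s N = 0.37 × 152.034 = 56.253 N and acts up the slope.
Equilibrium along the incline: F + μ_s N = mg sin 25°, so F = 70.895 − 56.253 = 14.642 N.

15 N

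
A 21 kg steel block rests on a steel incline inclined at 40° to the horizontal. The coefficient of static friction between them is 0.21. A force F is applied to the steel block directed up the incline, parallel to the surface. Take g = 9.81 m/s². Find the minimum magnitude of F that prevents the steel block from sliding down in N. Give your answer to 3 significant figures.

The normal force is N = mg cos 40° = 157.813 N. With F at its minimum the steel block is on the verge of sliding down, so static friction is at its maximum μ_s N = 0.21 × 157.813 = 33.141 N and acts up the slope.
Equilibrium along the incline: F + μ_s N = mg sin 40°, so F = 132.421 − 33.141 = 99.280 N.

99.3 N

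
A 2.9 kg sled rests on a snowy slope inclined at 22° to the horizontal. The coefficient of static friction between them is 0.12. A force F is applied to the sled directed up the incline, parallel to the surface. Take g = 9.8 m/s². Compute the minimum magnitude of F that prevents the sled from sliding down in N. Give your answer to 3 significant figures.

7.48 N

The normal force is N = mg cos 22° = 26.351 N. With F at its minimum the sled is on the verge of sliding down, so static friction is at its maximum μ_s N = 0.12 × 26.351 = 3.162 N and acts up the slope.
Equilibrium along the incline: F + μ_s N = mg sin 22°, so F = 10.646 − 3.162 = 7.484 N.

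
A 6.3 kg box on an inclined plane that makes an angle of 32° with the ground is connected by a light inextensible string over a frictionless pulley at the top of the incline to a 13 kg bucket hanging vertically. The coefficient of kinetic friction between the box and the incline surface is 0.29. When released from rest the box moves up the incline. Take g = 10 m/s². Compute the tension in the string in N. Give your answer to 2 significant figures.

75 N

For the box on the incline: the weight component along the slope is m₁g sin 32° = 6.3 × 10 × 0.5299 = 33.384 N and the normal force is N = m₁g cos 32° = 53.427 N.
Kinetic friction opposes the box's motion up the incline: f = μN = 0.29 × 53.427 = 15.494 N acting down the slope.
Newton's second law for the box (up-slope positive): T − 33.384 − 15.494 = 6.3 a. For the hanging bucket (downward positive): 13 × 10 − T = 13 a.
Adding the two equations eliminates T: 81.122 = 19.3 a, so a = 4.2032 m/s².
Then from the hanging bucket's equation, T = 13 × (10 − 4.2032) = 75.358 N.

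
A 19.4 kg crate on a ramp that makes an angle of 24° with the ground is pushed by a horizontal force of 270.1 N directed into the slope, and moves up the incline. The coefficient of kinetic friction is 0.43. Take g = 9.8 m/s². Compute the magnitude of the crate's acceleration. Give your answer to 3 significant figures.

2.45 m/s²

The horizontal push has components F cos 24° = 270.1 × 0.9135 = 246.736 N up the incline and F sin 24° = 270.1 × 0.4067 = 109.850 N pressing into the surface.
The normal force is therefore N = mg cos 24° + F sin 24° = 173.675 + 109.850 = 283.525 N, and kinetic friction down the slope is μN = 0.43 × 283.525 = 121.916 N.
Along the incline: F cos 24° − mg sin 24° − μN = ma, so 246.736 − 77.322 − 121.916 = 19.4 a, giving a = 2.4484 m/s².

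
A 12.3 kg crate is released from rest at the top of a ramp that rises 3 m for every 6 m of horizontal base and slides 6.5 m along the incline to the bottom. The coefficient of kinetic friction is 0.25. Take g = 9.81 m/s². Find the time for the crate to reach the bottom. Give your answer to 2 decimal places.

2.43 s

The weight component along the incline is mg sin 26.57° = 53.962 N and the normal force is N = mg cos 26.57° = 107.924 N.
Friction up the slope is f = μN = 0.25 × 107.924 = 26.981 N, so the net downslope force is 53.962 − 26.981 = 26.981 N and a = 26.981 / 12.3 = 2.1936 m/s².
Starting from rest, L = ½at², so t = √(2L/a) = √(2 × 6.5 / 2.1936) = 2.4344 s.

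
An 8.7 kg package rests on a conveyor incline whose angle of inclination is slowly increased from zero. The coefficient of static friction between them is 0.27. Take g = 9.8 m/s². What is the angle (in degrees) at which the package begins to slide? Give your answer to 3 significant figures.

15.1°

At the threshold of sliding, static friction is at its maximum μ_s N and exactly balances the weight component along the incline: mg sin θ = μ_s mg cos θ.
Hence tan θ = μ_s = 0.27, so θ = arctan(0.27) = 15.1096°.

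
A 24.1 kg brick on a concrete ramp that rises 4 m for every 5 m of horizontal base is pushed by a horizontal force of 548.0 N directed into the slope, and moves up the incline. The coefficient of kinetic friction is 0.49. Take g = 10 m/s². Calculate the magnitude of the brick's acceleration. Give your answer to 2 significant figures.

The horizontal push has components F cos 38.66° = 548.0 × 0.7809 = 427.933 N up the incline and F sin 38.66° = 548.0 × 0.6247 = 342.336 N pressing into the surface.
The normal force is therefore N = mg cos 38.66° + F sin 38.66° = 188.197 + 342.336 = 530.533 N, and kinetic friction down the slope is μN = 0.49 × 530.533 = 259.961 N.
Along the incline: F cos 38.66° − mg sin 38.66° − μN = ma, so 427.933 − 150.553 − 259.961 = 24.1 a, giving a = 0.7228 m/s².

0.72 m/s²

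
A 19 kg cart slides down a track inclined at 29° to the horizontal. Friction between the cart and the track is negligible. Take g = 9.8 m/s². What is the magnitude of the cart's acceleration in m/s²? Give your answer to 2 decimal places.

Resolving the weight along the incline: the component pulling the cart down the slope is mg sin 29° = 19 × 9.8 × 0.4848 = 90.270 N, and the normal force is N = mg cos 29° = 19 × 9.8 × 0.8746 = 162.851 N.
With no friction the net force along the incline is 90.270 N, so a = g sin 29° = 90.270 / 19 = 4.7511 m/s².

4.75 m/s²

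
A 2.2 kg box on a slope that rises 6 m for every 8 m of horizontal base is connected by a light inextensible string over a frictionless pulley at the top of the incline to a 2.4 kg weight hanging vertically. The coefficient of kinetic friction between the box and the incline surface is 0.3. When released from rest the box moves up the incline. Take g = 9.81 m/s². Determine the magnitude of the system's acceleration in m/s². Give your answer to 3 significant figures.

For the box on the incline: the weight component along the slope is m₁g sin 36.87° = 2.2 × 9.81 × 0.6000 = 12.949 N and the normal force is N = m₁g cos 36.87° = 17.266 N.
Kinetic friction opposes the box's motion up the incline: f = μN = 0.3 × 17.266 = 5.180 N acting down the slope.
Newton's second law for the box (up-slope positive): T − 12.949 − 5.180 = 2.2 a. For the hanging weight (downward positive): 2.4 × 9.81 − T = 2.4 a.
Adding the two equations eliminates T: 5.415 = 4.6 a, so a = 1.1772 m/s².

1.18 m/s²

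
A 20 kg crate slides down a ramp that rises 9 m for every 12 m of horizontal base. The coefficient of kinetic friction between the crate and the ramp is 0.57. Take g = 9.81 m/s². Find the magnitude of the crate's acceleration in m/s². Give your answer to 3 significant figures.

1.41 m/s²

Resolving the weight along the incline: the component pulling the crate down the slope is mg sin 36.87° = 20 × 9.81 × 0.6000 = 117.720 N, and the normal force is N = mg cos 36.87° = 20 × 9.81 × 0.8000 = 156.960 N.
Kinetic friction acts up the slope with magnitude f = μN = 0.57 × 156.960 = 89.467 N.
Net force along the incline is 117.720 − 89.467 = 28.253 N, so a = 28.253 / 20 = 1.4126 m/s².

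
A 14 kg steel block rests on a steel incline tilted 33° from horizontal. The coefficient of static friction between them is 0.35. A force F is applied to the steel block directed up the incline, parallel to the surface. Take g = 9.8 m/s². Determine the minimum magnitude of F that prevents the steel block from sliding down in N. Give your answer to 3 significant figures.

34.5 N

The normal force is N = mg cos 33° = 115.066 N. With F at its minimum the steel block is on the verge of sliding down, so static friction is at its maximum μ_s N = 0.35 × 115.066 = 40.273 N and acts up the slope.
Equilibrium along the incline: F + μ_s N = mg sin 33°, so F = 74.724 − 40.273 = 34.451 N.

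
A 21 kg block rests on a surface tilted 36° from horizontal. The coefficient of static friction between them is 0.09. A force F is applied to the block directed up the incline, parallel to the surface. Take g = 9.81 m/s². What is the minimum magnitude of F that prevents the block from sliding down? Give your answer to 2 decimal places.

The normal force is N = mg cos 36° = 166.666 N. With F at its minimum the block is on the verge of sliding down, so static friction is at its maximum μ_s N = 0.09 × 166.666 = 15.000 N and acts up the slope.
Equilibrium along the incline: F + μ_s N = mg sin 36°, so F = 121.090 − 15.000 = 106.090 N.

106.09 N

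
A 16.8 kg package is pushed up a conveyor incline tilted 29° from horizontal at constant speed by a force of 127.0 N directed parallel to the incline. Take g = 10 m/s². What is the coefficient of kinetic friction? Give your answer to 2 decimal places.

0.31

At constant speed ΣF = 0 along the incline. The applied 127.0 N acts up the slope; the weight component mg sin 29° = 81.448 N and kinetic friction μN both act down the slope.
So 127.0 = 81.448 + μ × 146.936, giving μ = (127.0 − 81.448) / 146.936 = 0.3100.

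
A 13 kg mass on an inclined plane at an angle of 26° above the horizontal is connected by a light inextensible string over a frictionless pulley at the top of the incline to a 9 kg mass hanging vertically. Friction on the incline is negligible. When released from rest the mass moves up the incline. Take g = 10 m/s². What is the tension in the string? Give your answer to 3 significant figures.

For the mass on the incline: the weight component along the slope is m₁g sin 26° = 13 × 10 × 0.4384 = 56.992 N and the normal force is N = m₁g cos 26° = 116.843 N.
Newton's second law for the mass (up-slope positive): T − 56.992 = 13 a. For the hanging mass (downward positive): 9 × 10 − T = 9 a.
Adding the two equations eliminates T: 33.008 = 22 a, so a = 1.5004 m/s².
Then from the hanging mass's equation, T = 9 × (10 − 1.5004) = 76.496 N.

76.5 N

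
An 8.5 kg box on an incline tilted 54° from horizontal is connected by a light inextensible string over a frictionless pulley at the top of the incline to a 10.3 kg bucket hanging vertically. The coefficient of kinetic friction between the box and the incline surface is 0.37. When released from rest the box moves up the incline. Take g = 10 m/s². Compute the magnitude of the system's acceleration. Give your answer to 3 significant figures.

For the box on the incline: the weight component along the slope is m₁g sin 54° = 8.5 × 10 × 0.8090 = 68.765 N and the normal force is N = m₁g cos 54° = 49.962 N.
Kinetic friction opposes the box's motion up the incline: f = μN = 0.37 × 49.962 = 18.486 N acting down the slope.
Newton's second law for the box (up-slope positive): T − 68.765 − 18.486 = 8.5 a. For the hanging bucket (downward positive): 10.3 × 10 − T = 10.3 a.
Adding the two equations eliminates T: 15.749 = 18.8 a, so a = 0.8377 m/s².

0.838 m/s²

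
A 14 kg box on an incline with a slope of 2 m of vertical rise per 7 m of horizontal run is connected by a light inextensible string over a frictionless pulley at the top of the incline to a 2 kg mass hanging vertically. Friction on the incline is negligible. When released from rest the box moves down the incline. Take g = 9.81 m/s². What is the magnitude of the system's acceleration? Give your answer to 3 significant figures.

For the box on the incline: the weight component along the slope is m₁g sin 15.95° = 14 × 9.81 × 0.2747 = 37.727 N and the normal force is N = m₁g cos 15.95° = 132.056 N.
Newton's second law for the box (down-slope positive): 37.727 − T = 14 a. For the hanging mass (upward positive): T − 2 × 9.81 = 2 a.
Adding the two equations eliminates T: 18.107 = 16 a, so a = 1.1317 m/s².

1.13 m/s²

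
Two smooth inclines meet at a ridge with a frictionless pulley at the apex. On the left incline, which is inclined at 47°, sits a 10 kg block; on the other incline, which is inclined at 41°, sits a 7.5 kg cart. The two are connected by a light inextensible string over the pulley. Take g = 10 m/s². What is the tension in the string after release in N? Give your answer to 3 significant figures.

Resolve each weight along its own incline: the 10 kg mass has component 10 × 10 × sin 47° = 73.135 N down its slope, and the 7.5 kg mass has 7.5 × 10 × sin 41° = 49.204 N down its slope.
The 10 kg side's 73.135 N exceeds the other side's 49.204 N, so that mass slides down and the 7.5 kg mass slides up. Taking that direction as positive, Newton's second law for the whole system gives 73.135 − 49.204 = (10 + 7.5) a, so a = 23.931 / 17.5 = 1.3675 m/s².
For the 7.5 kg mass (up-slope positive): T − 49.204 = 7.5 × 1.3675, so T = 59.460 N.

59.5 N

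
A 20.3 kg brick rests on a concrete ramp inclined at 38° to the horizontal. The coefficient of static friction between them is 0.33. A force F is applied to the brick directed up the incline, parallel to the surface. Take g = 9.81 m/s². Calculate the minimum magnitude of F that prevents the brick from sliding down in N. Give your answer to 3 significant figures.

The normal force is N = mg cos 38° = 156.927 N. With F at its minimum the brick is on the verge of sliding down, so static friction is at its maximum μ_s N = 0.33 × 156.927 = 51.786 N and acts up the slope.
Equilibrium along the incline: F + μ_s N = mg sin 38°, so F = 122.605 − 51.786 = 70.819 N.

70.8 N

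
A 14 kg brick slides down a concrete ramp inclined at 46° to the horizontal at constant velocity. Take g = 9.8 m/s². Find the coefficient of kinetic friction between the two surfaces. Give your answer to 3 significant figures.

1.04

At constant velocity the net force along the incline is zero: mg sin 46° = μ mg cos 46°.
So μ = tan 46° = 0.7193 / 0.6947 = 1.0354.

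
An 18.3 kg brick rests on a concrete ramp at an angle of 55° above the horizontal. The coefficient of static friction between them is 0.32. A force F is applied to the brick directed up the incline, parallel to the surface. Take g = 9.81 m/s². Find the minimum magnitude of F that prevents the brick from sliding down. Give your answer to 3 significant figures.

The normal force is N = mg cos 55° = 102.970 N. With F at its minimum the brick is on the verge of sliding down, so static friction is at its maximum μ_s N = 0.32 × 102.970 = 32.950 N and acts up the slope.
Equilibrium along the incline: F + μ_s N = mg sin 55°, so F = 147.057 − 32.950 = 114.107 N.

114 N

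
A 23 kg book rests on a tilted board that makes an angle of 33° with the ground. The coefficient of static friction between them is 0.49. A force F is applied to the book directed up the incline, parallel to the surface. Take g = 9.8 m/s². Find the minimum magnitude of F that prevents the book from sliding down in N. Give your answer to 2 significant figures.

30 N

The normal force is N = mg cos 33° = 189.036 N. With F at its minimum the book is on the verge of sliding down, so static friction is at its maximum μ_s N = 0.49 × 189.036 = 92.628 N and acts up the slope.
Equilibrium along the incline: F + μ_s N = mg sin 33°, so F = 122.762 − 92.628 = 30.134 N.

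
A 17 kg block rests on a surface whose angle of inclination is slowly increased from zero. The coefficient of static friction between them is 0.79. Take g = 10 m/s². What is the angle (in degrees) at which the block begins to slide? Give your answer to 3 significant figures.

At the threshold of sliding, static friction is at its maximum μ_s N and exactly balances the weight component along the incline: mg sin θ = μ_s mg cos θ.
Hence tan θ = μ_s = 0.79, so θ = arctan(0.79) = 38.3087°.

38.3°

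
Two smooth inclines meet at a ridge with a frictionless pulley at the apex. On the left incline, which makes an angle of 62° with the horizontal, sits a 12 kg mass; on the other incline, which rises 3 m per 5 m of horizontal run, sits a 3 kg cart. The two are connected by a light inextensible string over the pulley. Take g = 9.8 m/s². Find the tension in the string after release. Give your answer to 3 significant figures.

Resolve each weight along its own incline: the 12 kg mass has component 12 × 9.8 × sin 62° = 103.835 N down its slope, and the 3 kg mass has 3 × 9.8 × sin 30.96° = 15.126 N down its slope.
The 12 kg side's 103.835 N exceeds the other side's 15.126 N, so that mass slides down and the 3 kg mass slides up. Taking that direction as positive, Newton's second law for the whole system gives 103.835 − 15.126 = (12 + 3) a, so a = 88.709 / 15 = 5.9139 m/s².
For the 3 kg mass (up-slope positive): T − 15.126 = 3 × 5.9139, so T = 32.868 N.

32.9 N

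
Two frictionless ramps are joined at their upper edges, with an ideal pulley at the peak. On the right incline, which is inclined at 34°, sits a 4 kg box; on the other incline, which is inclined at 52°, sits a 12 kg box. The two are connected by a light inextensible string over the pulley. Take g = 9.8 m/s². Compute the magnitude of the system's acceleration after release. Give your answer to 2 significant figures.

4.4 m/s²

Resolve each weight along its own incline: the 4 kg mass has component 4 × 9.8 × sin 34° = 21.920 N down its slope, and the 12 kg mass has 12 × 9.8 × sin 52° = 92.670 N down its slope.
The 12 kg side's 92.670 N exceeds the other side's 21.920 N, so that mass slides down and the 4 kg mass slides up. Taking that direction as positive, Newton's second law for the whole system gives 92.670 − 21.920 = (4 + 12) a, so a = 70.750 / 16 = 4.4219 m/s².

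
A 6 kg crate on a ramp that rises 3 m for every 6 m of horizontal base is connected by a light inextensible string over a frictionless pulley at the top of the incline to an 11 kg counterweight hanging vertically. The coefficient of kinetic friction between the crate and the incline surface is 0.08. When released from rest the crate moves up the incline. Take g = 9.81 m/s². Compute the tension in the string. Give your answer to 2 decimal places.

57.84 N

For the crate on the incline: the weight component along the slope is m₁g sin 26.57° = 6 × 9.81 × 0.4472 = 26.322 N and the normal force is N = m₁g cos 26.57° = 52.646 N.
Kinetic friction opposes the crate's motion up the incline: f = μN = 0.08 × 52.646 = 4.212 N acting down the slope.
Newton's second law for the crate (up-slope positive): T − 26.322 − 4.212 = 6 a. For the hanging counterweight (downward positive): 11 × 9.81 − T = 11 a.
Adding the two equations eliminates T: 77.376 = 17 a, so a = 4.5515 m/s².
Then from the hanging counterweight's equation, T = 11 × (9.81 − 4.5515) = 57.844 N.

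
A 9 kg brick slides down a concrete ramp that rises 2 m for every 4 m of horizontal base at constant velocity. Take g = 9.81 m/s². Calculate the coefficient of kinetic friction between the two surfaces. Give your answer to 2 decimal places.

At constant velocity the net force along the incline is zero: mg sin 26.57° = μ mg cos 26.57°.
So μ = tan 26.57° = 0.4472 / 0.8944 = 0.5000.

0.50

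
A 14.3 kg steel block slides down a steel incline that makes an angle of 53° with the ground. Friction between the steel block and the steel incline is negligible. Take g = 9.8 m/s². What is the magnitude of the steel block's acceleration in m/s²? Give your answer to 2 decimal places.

7.83 m/s²

Resolving the weight along the incline: the component pulling the steel block down the slope is mg sin 53° = 14.3 × 9.8 × 0.7986 = 111.916 N, and the normal force is N = mg cos 53° = 14.3 × 9.8 × 0.6018 = 84.336 N.
With no friction the net force along the incline is 111.916 N, so a = g sin 53° = 111.916 / 14.3 = 7.8263 m/s².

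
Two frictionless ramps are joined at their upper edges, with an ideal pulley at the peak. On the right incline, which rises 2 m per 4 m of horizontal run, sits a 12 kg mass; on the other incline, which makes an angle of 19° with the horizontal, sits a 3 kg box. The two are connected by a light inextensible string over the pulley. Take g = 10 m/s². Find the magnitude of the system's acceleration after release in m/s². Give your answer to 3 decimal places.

Resolve each weight along its own incline: the 12 kg mass has component 12 × 10 × sin 26.57° = 53.666 N down its slope, and the 3 kg mass has 3 × 10 × sin 19° = 9.767 N down its slope.
The 12 kg side's 53.666 N exceeds the other side's 9.767 N, so that mass slides down and the 3 kg mass slides up. Taking that direction as positive, Newton's second law for the whole system gives 53.666 − 9.767 = (12 + 3) a, so a = 43.899 / 15 = 2.9266 m/s².

2.927 m/s²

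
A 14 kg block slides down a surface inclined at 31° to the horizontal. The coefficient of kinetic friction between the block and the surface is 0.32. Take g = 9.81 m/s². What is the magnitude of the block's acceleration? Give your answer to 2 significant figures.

Resolving the weight along the incline: the component pulling the block down the slope is mg sin 31° = 14 × 9.81 × 0.5150 = 70.730 N, and the normal force is N = mg cos 31° = 14 × 9.81 × 0.8572 = 117.728 N.
Kinetic friction acts up the slope with magnitude f = μN = 0.32 × 117.728 = 37.673 N.
Net force along the incline is 70.730 − 37.673 = 33.057 N, so a = 33.057 / 14 = 2.3612 m/s².

2.4 m/s²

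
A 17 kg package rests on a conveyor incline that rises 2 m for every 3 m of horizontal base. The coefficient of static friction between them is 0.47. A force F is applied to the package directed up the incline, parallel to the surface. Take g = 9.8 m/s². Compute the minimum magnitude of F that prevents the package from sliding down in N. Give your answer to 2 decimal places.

The normal force is N = mg cos 33.69° = 138.620 N. With F at its minimum the package is on the verge of sliding down, so static friction is at its maximum μ_s N = 0.47 × 138.620 = 65.151 N and acts up the slope.
Equilibrium along the incline: F + μ_s N = mg sin 33.69°, so F = 92.413 − 65.151 = 27.262 N.

27.26 N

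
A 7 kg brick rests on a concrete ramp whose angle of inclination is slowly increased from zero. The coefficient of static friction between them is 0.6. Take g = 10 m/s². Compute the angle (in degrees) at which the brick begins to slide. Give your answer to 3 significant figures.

At the threshold of sliding, static friction is at its maximum μ_s N and exactly balances the weight component along the incline: mg sin θ = μ_s mg cos θ.
Hence tan θ = μ_s = 0.6, so θ = arctan(0.6) = 30.9638°.

31.0°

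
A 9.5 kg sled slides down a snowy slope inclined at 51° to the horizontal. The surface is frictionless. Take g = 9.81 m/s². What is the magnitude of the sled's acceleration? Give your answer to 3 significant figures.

Resolving the weight along the incline: the component pulling the sled down the slope is mg sin 51° = 9.5 × 9.81 × 0.7771 = 72.422 N, and the normal force is N = mg cos 51° = 9.5 × 9.81 × 0.6293 = 58.648 N.
With no friction the net force along the incline is 72.422 N, so a = g sin 51° = 72.422 / 9.5 = 7.6234 m/s².

7.62 m/s²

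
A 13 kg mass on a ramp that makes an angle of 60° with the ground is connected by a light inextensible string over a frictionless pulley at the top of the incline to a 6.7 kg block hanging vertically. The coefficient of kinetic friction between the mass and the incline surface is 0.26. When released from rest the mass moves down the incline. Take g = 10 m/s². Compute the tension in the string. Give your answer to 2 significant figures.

77 N

For the mass on the incline: the weight component along the slope is m₁g sin 60° = 13 × 10 × 0.8660 = 112.580 N and the normal force is N = m₁g cos 60° = 65.000 N.
Kinetic friction opposes the mass's motion down the incline: f = μN = 0.26 × 65.000 = 16.900 N acting up the slope.
Newton's second law for the mass (down-slope positive): 112.580 − 16.900 − T = 13 a. For the hanging block (upward positive): T − 6.7 × 10 = 6.7 a.
Adding the two equations eliminates T: 28.680 = 19.7 a, so a = 1.4558 m/s².
Then from the hanging block's equation, T = 6.7 × (10 + 1.4558) = 76.754 N.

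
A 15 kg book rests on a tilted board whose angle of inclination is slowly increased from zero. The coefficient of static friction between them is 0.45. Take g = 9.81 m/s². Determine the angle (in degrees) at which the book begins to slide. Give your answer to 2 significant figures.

At the threshold of sliding, static friction is at its maximum μ_s N and exactly balances the weight component along the incline: mg sin θ = μ_s mg cos θ.
Hence tan θ = μ_s = 0.45, so θ = arctan(0.45) = 24.2277°.

24°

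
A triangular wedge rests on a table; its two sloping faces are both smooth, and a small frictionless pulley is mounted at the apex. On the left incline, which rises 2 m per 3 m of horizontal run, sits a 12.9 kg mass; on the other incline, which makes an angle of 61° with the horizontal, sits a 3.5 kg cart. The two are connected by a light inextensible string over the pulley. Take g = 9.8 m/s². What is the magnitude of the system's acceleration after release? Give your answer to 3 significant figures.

Resolve each weight along its own incline: the 12.9 kg mass has component 12.9 × 9.8 × sin 33.69° = 70.125 N down its slope, and the 3.5 kg mass has 3.5 × 9.8 × sin 61° = 29.999 N down its slope.
The 12.9 kg side's 70.125 N exceeds the other side's 29.999 N, so that mass slides down and the 3.5 kg mass slides up. Taking that direction as positive, Newton's second law for the whole system gives 70.125 − 29.999 = (12.9 + 3.5) a, so a = 40.126 / 16.4 = 2.4467 m/s².

2.45 m/s²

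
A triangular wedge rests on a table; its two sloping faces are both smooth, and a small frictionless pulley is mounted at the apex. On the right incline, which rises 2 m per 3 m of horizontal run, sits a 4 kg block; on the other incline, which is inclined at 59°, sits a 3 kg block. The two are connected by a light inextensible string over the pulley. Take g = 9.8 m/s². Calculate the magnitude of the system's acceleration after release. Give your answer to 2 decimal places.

Resolve each weight along its own incline: the 4 kg mass has component 4 × 9.8 × sin 33.69° = 21.744 N down its slope, and the 3 kg mass has 3 × 9.8 × sin 59° = 25.201 N down its slope.
The 3 kg side's 25.201 N exceeds the other side's 21.744 N, so that mass slides down and the 4 kg mass slides up. Taking that direction as positive, Newton's second law for the whole system gives 25.201 − 21.744 = (4 + 3) a, so a = 3.457 / 7 = 0.4939 m/s².

0.49 m/s²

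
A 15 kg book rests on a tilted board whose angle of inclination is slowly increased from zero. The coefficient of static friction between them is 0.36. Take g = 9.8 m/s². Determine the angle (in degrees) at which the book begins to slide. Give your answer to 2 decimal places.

19.80°

At the threshold of sliding, static friction is at its maximum μ_s N and exactly balances the weight component along the incline: mg sin θ = μ_s mg cos θ.
Hence tan θ = μ_s = 0.36, so θ = arctan(0.36) = 19.7989°.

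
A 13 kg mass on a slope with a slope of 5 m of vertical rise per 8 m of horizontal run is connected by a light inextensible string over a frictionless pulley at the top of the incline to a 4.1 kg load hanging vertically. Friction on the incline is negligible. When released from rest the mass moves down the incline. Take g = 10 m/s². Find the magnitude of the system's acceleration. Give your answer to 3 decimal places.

For the mass on the incline: the weight component along the slope is m₁g sin 32.01° = 13 × 10 × 0.5300 = 68.900 N and the normal force is N = m₁g cos 32.01° = 110.240 N.
Newton's second law for the mass (down-slope positive): 68.900 − T = 13 a. For the hanging load (upward positive): T − 4.1 × 10 = 4.1 a.
Adding the two equations eliminates T: 27.900 = 17.1 a, so a = 1.6316 m/s².

1.632 m/s²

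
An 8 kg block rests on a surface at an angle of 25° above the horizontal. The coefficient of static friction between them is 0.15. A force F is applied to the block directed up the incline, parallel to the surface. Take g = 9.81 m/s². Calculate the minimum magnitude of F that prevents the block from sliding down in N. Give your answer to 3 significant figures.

22.5 N

The normal force is N = mg cos 25° = 71.127 N. With F at its minimum the block is on the verge of sliding down, so static friction is at its maximum μ_s N = 0.15 × 71.127 = 10.669 N and acts up the slope.
Equilibrium along the incline: F + μ_s N = mg sin 25°, so F = 33.167 − 10.669 = 22.498 N.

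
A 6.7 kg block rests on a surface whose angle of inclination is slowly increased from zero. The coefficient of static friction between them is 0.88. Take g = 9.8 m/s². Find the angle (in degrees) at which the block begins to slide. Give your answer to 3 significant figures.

41.3°

At the threshold of sliding, static friction is at its maximum μ_s N and exactly balances the weight component along the incline: mg sin θ = μ_s mg cos θ.
Hence tan θ = μ_s = 0.88, so θ = arctan(0.88) = 41.3478°.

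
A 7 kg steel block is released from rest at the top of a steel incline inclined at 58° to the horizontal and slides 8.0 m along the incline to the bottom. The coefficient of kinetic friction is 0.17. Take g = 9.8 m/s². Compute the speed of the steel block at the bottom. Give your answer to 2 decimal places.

The weight component along the incline is mg sin 58° = 58.176 N and the normal force is N = mg cos 58° = 36.352 N.
Friction up the slope is f = μN = 0.17 × 36.352 = 6.180 N, so the net downslope force is 58.176 − 6.180 = 51.996 N and a = 51.996 / 7 = 7.4280 m/s².
Starting from rest over a distance of 8.0 m, v² = 2aL = 2 × 7.4280 × 8.0 = 118.8480, so v = 10.9017 m/s.

10.90 m/s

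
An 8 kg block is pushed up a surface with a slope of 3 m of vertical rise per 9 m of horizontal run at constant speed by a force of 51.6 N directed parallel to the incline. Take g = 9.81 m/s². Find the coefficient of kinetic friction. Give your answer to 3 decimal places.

At constant speed ΣF = 0 along the incline. The applied 51.6 N acts up the slope; the weight component mg sin 18.43° = 24.818 N and kinetic friction μN both act down the slope.
So 51.6 = 24.818 + μ × 74.453, giving μ = (51.6 − 24.818) / 74.453 = 0.3597.

0.360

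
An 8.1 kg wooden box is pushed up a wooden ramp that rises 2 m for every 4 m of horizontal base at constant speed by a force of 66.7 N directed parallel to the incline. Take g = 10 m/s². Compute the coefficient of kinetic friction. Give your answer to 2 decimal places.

0.42

At constant speed ΣF = 0 along the incline. The applied 66.7 N acts up the slope; the weight component mg sin 26.57° = 36.224 N and kinetic friction μN both act down the slope.
So 66.7 = 36.224 + μ × 72.449, giving μ = (66.7 − 36.224) / 72.449 = 0.4207.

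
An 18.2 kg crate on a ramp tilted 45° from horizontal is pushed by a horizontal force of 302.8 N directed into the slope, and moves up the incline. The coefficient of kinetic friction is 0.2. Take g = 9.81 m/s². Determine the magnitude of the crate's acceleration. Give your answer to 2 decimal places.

The horizontal push has components F cos 45° = 302.8 × 0.7071 = 214.110 N up the incline and F sin 45° = 302.8 × 0.7071 = 214.110 N pressing into the surface.
The normal force is therefore N = mg cos 45° + F sin 45° = 126.247 + 214.110 = 340.357 N, and kinetic friction down the slope is μN = 0.2 × 340.357 = 68.071 N.
Along the incline: F cos 45° − mg sin 45° − μN = ma, so 214.110 − 126.247 − 68.071 = 18.2 a, giving a = 1.0875 m/s².

1.09 m/s²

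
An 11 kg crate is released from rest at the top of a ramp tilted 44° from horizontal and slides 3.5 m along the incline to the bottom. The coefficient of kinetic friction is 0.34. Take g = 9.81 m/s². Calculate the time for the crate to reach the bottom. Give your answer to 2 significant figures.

The weight component along the incline is mg sin 44° = 74.961 N and the normal force is N = mg cos 44° = 77.624 N.
Friction up the slope is f = μN = 0.34 × 77.624 = 26.392 N, so the net downslope force is 74.961 − 26.392 = 48.569 N and a = 48.569 / 11 = 4.4154 m/s².
Starting from rest, L = ½at², so t = √(2L/a) = √(2 × 3.5 / 4.4154) = 1.2591 s.

1.3 s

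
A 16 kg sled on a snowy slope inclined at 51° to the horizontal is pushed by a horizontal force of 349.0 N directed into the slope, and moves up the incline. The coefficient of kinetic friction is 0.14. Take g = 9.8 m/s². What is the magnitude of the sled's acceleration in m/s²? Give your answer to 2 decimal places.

The horizontal push has components F cos 51° = 349.0 × 0.6293 = 219.626 N up the incline and F sin 51° = 349.0 × 0.7771 = 271.208 N pressing into the surface.
The normal force is therefore N = mg cos 51° + F sin 51° = 98.674 + 271.208 = 369.882 N, and kinetic friction down the slope is μN = 0.14 × 369.882 = 51.783 N.
Along the incline: F cos 51° − mg sin 51° − μN = ma, so 219.626 − 121.849 − 51.783 = 16 a, giving a = 2.8746 m/s².

2.87 m/s²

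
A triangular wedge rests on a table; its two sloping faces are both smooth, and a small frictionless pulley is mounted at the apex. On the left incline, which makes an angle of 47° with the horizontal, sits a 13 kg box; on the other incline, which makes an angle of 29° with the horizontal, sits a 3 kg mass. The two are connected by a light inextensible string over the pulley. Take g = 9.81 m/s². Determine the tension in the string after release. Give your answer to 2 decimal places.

29.08 N

Resolve each weight along its own incline: the 13 kg mass has component 13 × 9.81 × sin 47° = 93.270 N down its slope, and the 3 kg mass has 3 × 9.81 × sin 29° = 14.268 N down its slope.
The 13 kg side's 93.270 N exceeds the other side's 14.268 N, so that mass slides down and the 3 kg mass slides up. Taking that direction as positive, Newton's second law for the whole system gives 93.270 − 14.268 = (13 + 3) a, so a = 79.002 / 16 = 4.9376 m/s².
For the 3 kg mass (up-slope positive): T − 14.268 = 3 × 4.9376, so T = 29.081 N.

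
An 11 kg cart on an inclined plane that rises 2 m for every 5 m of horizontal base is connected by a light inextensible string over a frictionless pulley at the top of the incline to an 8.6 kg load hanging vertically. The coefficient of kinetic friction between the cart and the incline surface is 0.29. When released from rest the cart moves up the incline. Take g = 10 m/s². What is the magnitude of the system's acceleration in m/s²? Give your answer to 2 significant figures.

For the cart on the incline: the weight component along the slope is m₁g sin 21.80° = 11 × 10 × 0.3714 = 40.854 N and the normal force is N = m₁g cos 21.80° = 102.132 N.
Kinetic friction opposes the cart's motion up the incline: f = μN = 0.29 × 102.132 = 29.618 N acting down the slope.
Newton's second law for the cart (up-slope positive): T − 40.854 − 29.618 = 11 a. For the hanging load (downward positive): 8.6 × 10 − T = 8.6 a.
Adding the two equations eliminates T: 15.528 = 19.6 a, so a = 0.7922 m/s².

0.79 m/s²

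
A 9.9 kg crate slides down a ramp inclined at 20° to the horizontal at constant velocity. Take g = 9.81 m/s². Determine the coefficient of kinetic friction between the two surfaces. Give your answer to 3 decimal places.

At constant velocity the net force along the incline is zero: mg sin 20° = μ mg cos 20°.
So μ = tan 20° = 0.3420 / 0.9397 = 0.3639.

0.364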